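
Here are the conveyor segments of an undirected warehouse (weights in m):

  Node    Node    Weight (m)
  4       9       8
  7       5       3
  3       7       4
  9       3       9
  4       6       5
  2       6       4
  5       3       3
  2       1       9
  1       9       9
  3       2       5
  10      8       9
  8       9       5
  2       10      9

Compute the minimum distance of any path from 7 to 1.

Enumerating some paths:
7–5–3–9–1: 3+3+9+9 = 24
7–5–3–2–1: 3+3+5+9 = 20
7–3–2–1: 4+5+9 = 18
7–3–9–1: 4+9+9 = 22
Cheapest is 7–3–2–1 at 18 m.

18 m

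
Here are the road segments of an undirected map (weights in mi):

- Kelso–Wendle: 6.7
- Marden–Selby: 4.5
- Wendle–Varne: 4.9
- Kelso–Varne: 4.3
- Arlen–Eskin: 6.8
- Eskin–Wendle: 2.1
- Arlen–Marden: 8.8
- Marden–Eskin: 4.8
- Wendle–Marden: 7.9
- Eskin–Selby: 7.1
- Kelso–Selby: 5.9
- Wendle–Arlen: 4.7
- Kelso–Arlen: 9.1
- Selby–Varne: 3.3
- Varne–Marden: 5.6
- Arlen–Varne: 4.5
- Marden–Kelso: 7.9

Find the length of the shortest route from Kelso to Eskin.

8.8 mi

Running Dijkstra from Kelso:
Kelso: 0
Varne: 4.3  (via Kelso)
Selby: 5.9  (via Kelso)
Wendle: 6.7  (via Kelso)
Marden: 7.9  (via Kelso)
Eskin: 8.8  (via Wendle)
Shortest route: Kelso–Wendle–Eskin = 8.8 mi.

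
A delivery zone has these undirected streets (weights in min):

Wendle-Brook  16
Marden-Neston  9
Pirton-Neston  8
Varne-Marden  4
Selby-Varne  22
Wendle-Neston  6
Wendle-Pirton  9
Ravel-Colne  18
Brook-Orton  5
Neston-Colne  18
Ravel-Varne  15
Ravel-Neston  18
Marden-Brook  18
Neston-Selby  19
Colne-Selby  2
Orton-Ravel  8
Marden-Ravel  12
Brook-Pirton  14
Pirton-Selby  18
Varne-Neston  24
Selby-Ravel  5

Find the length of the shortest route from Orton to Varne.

Running Dijkstra from Orton:
Orton: 0
Brook: 5  (via Orton)
Ravel: 8  (via Orton)
Selby: 13  (via Ravel)
Colne: 15  (via Selby)
Pirton: 19  (via Brook)
Marden: 20  (via Ravel)
Wendle: 21  (via Brook)
Varne: 23  (via Ravel)
Shortest route: Orton → Ravel → Varne = 23 min.

23 min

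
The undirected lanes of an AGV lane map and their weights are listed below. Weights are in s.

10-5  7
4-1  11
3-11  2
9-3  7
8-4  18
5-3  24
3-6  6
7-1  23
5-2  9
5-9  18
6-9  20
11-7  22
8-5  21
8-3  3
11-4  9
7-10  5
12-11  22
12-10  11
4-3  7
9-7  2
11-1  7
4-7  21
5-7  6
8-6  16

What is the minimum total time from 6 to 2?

30 s

Running Dijkstra from 6:
6: 0
3: 6  (via 6)
11: 8  (via 3)
8: 9  (via 3)
4: 13  (via 3)
9: 13  (via 3)
1: 15  (via 11)
7: 15  (via 9)
10: 20  (via 7)
5: 21  (via 7)
2: 30  (via 5)
Shortest route: 6–3–9–7–5–2 = 30 s.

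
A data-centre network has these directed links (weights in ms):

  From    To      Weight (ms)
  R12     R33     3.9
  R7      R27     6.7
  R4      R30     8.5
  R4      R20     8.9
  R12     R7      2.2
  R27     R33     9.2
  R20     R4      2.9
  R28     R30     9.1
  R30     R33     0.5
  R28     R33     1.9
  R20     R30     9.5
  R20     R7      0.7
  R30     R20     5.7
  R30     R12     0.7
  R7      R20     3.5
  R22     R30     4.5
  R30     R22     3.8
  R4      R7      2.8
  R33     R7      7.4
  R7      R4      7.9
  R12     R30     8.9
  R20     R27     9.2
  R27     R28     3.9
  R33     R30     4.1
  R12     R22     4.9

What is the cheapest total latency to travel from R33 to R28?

17.6 ms

Shortest distances from R33:
R33: 0
R30: 4.1  (via R33)
R12: 4.8  (via R30)
R7: 7  (via R12)
R22: 7.9  (via R30)
R20: 9.8  (via R30)
R4: 12.7  (via R20)
R27: 13.7  (via R7)
R28: 17.6  (via R27)
Shortest route: R33 → R30 → R12 → R7 → R27 → R28 = 17.6 ms.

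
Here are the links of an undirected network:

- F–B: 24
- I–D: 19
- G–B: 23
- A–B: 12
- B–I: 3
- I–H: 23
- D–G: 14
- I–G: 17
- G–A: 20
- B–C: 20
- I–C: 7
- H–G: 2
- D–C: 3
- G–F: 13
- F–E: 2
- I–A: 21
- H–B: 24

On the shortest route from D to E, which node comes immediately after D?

Compare a few routes:
D - G - F - E: 14+13+2 = 29
D - C - I - B - F - E: 3+7+3+24+2 = 39
D - C - I - G - F - E: 3+7+17+13+2 = 42
D - I - B - F - E: 19+3+24+2 = 48
The minimum is 29 via D - G - F - E.
So from D the first move is to G.

G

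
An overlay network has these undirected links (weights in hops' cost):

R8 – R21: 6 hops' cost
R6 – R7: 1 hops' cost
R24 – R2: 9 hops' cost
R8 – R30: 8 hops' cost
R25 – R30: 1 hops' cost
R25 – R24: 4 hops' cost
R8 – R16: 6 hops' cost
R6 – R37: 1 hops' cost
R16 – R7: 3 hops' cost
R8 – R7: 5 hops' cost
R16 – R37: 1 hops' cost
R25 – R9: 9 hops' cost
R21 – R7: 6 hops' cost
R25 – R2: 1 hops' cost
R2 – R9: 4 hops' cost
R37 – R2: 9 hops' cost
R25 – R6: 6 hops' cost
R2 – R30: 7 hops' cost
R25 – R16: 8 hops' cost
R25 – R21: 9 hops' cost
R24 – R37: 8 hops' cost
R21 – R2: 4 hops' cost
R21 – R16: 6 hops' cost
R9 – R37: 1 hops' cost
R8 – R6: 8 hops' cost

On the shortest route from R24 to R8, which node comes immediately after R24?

Enumerating some paths:
R24–R37–R6–R7–R8: 8+1+1+5 = 15
R24–R25–R30–R8: 4+1+8 = 13
R24–R25–R2–R21–R8: 4+1+4+6 = 15
Cheapest is R24–R25–R30–R8 at 13 hops' cost.
So from R24 the first move is to R25.

R25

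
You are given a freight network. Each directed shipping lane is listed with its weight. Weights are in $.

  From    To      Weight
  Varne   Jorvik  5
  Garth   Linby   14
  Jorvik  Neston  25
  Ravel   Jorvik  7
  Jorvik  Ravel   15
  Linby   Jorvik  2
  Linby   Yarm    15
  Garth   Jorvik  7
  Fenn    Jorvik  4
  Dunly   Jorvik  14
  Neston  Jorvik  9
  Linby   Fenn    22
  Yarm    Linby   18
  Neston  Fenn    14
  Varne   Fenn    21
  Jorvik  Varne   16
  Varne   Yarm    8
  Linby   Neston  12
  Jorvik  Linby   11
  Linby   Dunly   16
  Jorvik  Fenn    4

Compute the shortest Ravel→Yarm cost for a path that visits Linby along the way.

Shortest Ravel→Linby: Ravel–Jorvik–Linby = 18
Best Linby to Yarm: Linby–Yarm costing 15
Total via Linby: 18 + 15 = $33.

$33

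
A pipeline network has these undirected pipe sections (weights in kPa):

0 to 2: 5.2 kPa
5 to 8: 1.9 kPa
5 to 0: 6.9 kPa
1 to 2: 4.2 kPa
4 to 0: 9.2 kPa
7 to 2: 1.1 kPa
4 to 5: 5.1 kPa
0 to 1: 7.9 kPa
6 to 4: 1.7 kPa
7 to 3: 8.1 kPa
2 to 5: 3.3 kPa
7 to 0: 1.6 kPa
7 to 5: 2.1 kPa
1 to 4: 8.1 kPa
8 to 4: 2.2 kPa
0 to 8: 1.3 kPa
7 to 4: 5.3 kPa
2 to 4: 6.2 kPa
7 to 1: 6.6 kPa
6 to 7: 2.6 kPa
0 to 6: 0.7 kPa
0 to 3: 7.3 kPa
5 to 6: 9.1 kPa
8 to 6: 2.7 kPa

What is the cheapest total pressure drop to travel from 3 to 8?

8.6 kPa

Settle nodes by increasing distance from 3:
3: 0
0: 7.3  (via 3)
6: 8  (via 0)
7: 8.1  (via 3)
8: 8.6  (via 0)
Shortest route: 3–0–8 = 8.6 kPa.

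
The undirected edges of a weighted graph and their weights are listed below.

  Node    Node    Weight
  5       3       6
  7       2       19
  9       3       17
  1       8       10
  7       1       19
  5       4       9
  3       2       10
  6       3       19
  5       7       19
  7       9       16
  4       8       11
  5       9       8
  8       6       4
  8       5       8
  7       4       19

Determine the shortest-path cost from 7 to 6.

Compare a few routes:
7 → 1 → 8 → 6: 19+10+4 = 33
7 → 5 → 8 → 6: 19+8+4 = 31
The minimum is 31 via 7 → 5 → 8 → 6.

31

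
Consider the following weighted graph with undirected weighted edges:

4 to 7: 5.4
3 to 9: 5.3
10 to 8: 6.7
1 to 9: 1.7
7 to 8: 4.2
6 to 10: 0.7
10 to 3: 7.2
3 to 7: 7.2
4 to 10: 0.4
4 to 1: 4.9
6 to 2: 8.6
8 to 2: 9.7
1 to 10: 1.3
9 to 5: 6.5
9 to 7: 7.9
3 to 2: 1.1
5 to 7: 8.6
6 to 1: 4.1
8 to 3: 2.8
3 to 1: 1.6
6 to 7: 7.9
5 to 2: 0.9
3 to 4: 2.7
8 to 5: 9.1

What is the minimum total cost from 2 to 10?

Settle nodes by increasing distance from 2:
2: 0
5: 0.9  (via 2)
3: 1.1  (via 2)
1: 2.7  (via 3)
4: 3.8  (via 3)
8: 3.9  (via 3)
10: 4  (via 1)
Shortest route: 2 → 3 → 1 → 10 = 4.

4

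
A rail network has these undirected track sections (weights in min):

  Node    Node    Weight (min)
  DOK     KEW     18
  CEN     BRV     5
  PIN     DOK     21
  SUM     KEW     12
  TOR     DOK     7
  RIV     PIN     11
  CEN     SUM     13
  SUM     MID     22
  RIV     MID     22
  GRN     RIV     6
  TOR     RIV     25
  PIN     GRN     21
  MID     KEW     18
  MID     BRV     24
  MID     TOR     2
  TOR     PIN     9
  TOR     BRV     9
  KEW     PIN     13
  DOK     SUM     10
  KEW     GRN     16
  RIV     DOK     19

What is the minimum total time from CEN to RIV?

Shortest distances from CEN:
CEN: 0
BRV: 5  (via CEN)
SUM: 13  (via CEN)
TOR: 14  (via BRV)
MID: 16  (via TOR)
DOK: 21  (via TOR)
PIN: 23  (via TOR)
KEW: 25  (via SUM)
RIV: 34  (via PIN)
Shortest route: CEN–BRV–TOR–PIN–RIV = 34 min.

34 min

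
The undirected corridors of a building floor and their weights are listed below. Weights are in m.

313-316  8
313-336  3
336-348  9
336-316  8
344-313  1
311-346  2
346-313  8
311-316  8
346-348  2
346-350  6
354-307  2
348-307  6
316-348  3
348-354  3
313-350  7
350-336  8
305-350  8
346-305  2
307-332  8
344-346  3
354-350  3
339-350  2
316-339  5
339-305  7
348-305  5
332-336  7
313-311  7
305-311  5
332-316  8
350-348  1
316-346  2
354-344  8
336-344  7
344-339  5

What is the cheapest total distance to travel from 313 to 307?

11 m

Enumerating some paths:
313–344–346–348–350–354–307: 1+3+2+1+3+2 = 12
313–344–354–307: 1+8+2 = 11
313–344–346–348–307: 1+3+2+6 = 12
313–350–354–307: 7+3+2 = 12
Cheapest is 313–344–354–307 at 11 m.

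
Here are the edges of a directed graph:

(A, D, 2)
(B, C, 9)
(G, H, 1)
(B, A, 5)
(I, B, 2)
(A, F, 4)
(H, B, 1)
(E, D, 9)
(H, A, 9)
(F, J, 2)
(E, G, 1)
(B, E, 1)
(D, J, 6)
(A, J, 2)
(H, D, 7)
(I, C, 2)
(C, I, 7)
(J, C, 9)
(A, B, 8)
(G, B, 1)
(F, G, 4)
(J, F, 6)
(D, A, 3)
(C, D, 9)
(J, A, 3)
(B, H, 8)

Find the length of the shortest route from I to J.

Enumerating some paths:
I - B - A - F - J: 2+5+4+2 = 13
I - B - A - D - J: 2+5+2+6 = 15
I - B - A - J: 2+5+2 = 9
Cheapest is I - B - A - J at 9.

9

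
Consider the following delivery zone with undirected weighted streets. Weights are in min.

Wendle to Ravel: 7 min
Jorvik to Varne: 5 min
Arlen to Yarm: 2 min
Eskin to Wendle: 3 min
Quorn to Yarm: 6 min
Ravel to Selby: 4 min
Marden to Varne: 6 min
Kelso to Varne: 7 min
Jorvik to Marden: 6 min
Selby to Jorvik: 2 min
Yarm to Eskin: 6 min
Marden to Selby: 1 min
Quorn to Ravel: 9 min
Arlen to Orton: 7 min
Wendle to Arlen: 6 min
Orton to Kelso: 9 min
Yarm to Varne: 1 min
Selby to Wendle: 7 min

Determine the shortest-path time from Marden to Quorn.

13 min

Shortest distances from Marden:
Marden: 0
Selby: 1  (via Marden)
Jorvik: 3  (via Selby)
Ravel: 5  (via Selby)
Varne: 6  (via Marden)
Yarm: 7  (via Varne)
Wendle: 8  (via Selby)
Arlen: 9  (via Yarm)
Eskin: 11  (via Wendle)
Quorn: 13  (via Yarm)
Shortest route: Marden → Varne → Yarm → Quorn = 13 min.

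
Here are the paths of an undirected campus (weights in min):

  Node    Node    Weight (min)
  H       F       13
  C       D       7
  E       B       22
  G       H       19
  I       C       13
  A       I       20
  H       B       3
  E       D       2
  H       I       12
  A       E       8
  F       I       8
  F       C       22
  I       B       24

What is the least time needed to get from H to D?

27 min

Running Dijkstra from H:
H: 0
B: 3  (via H)
I: 12  (via H)
F: 13  (via H)
G: 19  (via H)
C: 25  (via I)
E: 25  (via B)
D: 27  (via E)
Shortest route: H → B → E → D = 27 min.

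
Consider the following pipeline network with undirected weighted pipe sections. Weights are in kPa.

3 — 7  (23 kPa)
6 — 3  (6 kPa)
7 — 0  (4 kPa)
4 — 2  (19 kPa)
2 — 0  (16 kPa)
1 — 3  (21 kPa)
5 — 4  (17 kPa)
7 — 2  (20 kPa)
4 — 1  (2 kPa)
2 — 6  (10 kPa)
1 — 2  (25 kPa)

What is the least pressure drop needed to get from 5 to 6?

46 kPa

Running Dijkstra from 5:
5: 0
4: 17  (via 5)
1: 19  (via 4)
2: 36  (via 4)
3: 40  (via 1)
6: 46  (via 2)
Shortest route: 5–4–2–6 = 46 kPa.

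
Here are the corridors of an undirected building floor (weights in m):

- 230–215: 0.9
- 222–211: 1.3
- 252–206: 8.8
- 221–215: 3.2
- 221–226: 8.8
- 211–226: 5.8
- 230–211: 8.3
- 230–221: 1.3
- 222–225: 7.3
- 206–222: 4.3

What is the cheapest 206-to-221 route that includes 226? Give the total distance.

Shortest 206→226: 206 → 222 → 211 → 226 = 11.4
Shortest 226→221: 226 → 221 = 8.8
Total via 226: 11.4 + 8.8 = 20.2 m.

20.2 m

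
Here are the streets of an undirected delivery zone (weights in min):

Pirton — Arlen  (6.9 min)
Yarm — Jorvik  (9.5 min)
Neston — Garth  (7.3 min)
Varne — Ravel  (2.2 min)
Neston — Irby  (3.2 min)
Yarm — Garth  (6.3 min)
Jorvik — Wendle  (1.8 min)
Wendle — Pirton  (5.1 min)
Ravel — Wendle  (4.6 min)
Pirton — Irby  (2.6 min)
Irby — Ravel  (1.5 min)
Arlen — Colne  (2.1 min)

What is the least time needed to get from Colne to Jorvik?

Compare a few routes:
Colne → Arlen → Pirton → Irby → Neston → Garth → Yarm → Jorvik: 2.1+6.9+2.6+3.2+7.3+6.3+9.5 = 37.9
Colne → Arlen → Pirton → Irby → Ravel → Wendle → Jorvik: 2.1+6.9+2.6+1.5+4.6+1.8 = 19.5
Colne → Arlen → Pirton → Wendle → Jorvik: 2.1+6.9+5.1+1.8 = 15.9
The minimum is 15.9 min via Colne → Arlen → Pirton → Wendle → Jorvik.

15.9 min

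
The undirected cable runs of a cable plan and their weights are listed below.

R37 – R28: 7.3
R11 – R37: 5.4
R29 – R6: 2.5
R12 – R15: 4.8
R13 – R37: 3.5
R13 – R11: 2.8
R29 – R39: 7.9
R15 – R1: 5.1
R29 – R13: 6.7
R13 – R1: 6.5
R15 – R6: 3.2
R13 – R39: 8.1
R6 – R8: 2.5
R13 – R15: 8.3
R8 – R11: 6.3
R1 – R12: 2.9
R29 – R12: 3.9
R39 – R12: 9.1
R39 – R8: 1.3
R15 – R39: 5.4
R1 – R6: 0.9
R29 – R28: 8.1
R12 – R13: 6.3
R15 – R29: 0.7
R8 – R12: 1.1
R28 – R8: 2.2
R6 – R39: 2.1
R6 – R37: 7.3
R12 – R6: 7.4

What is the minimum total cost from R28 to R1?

Running Dijkstra from R28:
R28: 0
R8: 2.2  (via R28)
R12: 3.3  (via R8)
R39: 3.5  (via R8)
R6: 4.7  (via R8)
R1: 5.6  (via R6)
Shortest route: R28–R8–R6–R1 = 5.6.

5.6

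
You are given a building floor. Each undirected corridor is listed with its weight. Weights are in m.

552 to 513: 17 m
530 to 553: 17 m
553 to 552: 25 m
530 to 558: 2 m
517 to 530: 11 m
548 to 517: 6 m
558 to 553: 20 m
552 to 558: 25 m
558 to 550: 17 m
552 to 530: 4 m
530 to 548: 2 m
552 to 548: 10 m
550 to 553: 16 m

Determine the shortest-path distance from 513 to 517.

Enumerating some paths:
513–552–530–517: 17+4+11 = 32
513–552–548–517: 17+10+6 = 33
513–552–548–530–517: 17+10+2+11 = 40
513–552–530–548–517: 17+4+2+6 = 29
Cheapest is 513–552–530–548–517 at 29 m.

29 m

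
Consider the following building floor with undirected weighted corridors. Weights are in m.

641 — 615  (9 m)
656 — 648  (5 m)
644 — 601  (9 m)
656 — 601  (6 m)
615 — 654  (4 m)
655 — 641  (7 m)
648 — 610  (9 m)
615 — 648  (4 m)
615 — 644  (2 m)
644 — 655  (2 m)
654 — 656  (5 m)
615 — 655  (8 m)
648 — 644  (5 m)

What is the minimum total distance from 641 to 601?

Candidate routes:
641 - 655 - 644 - 601: 7+2+9 = 18
641 - 615 - 644 - 601: 9+2+9 = 20
Cheapest is 641 - 655 - 644 - 601 at 18 m.

18 m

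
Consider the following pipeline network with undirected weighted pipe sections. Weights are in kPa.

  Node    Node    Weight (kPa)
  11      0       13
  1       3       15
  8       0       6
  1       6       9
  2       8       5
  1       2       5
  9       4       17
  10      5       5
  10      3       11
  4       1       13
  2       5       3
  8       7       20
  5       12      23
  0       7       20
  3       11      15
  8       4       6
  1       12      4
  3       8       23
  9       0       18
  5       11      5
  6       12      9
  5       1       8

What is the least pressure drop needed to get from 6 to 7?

Running Dijkstra from 6:
6: 0
1: 9  (via 6)
12: 9  (via 6)
2: 14  (via 1)
5: 17  (via 1)
8: 19  (via 2)
4: 22  (via 1)
10: 22  (via 5)
11: 22  (via 5)
3: 24  (via 1)
0: 25  (via 8)
7: 39  (via 8)
Shortest route: 6 → 1 → 2 → 8 → 7 = 39 kPa.

39 kPa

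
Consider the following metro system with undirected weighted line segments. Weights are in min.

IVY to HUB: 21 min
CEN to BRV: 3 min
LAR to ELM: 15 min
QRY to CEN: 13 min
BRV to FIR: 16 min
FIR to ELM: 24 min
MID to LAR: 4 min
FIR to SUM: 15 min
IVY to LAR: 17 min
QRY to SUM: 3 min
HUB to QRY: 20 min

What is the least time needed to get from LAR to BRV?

Running Dijkstra from LAR:
LAR: 0
MID: 4  (via LAR)
ELM: 15  (via LAR)
IVY: 17  (via LAR)
HUB: 38  (via IVY)
FIR: 39  (via ELM)
SUM: 54  (via FIR)
BRV: 55  (via FIR)
Shortest route: LAR → ELM → FIR → BRV = 55 min.

55 min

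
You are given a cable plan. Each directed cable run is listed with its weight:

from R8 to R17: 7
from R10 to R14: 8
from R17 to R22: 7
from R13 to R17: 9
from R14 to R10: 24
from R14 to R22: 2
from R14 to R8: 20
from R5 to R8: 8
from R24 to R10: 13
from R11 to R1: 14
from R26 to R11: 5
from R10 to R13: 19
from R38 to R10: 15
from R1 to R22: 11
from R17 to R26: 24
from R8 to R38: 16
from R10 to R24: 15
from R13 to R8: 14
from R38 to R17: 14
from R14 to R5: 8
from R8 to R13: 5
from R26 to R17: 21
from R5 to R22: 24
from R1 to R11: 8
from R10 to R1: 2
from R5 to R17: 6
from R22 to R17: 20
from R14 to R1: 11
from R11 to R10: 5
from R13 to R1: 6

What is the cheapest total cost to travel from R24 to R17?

35

Settle nodes by increasing distance from R24:
R24: 0
R10: 13  (via R24)
R1: 15  (via R10)
R14: 21  (via R10)
R22: 23  (via R14)
R11: 23  (via R1)
R5: 29  (via R14)
R13: 32  (via R10)
R17: 35  (via R5)
Shortest route: R24 → R10 → R14 → R5 → R17 = 35.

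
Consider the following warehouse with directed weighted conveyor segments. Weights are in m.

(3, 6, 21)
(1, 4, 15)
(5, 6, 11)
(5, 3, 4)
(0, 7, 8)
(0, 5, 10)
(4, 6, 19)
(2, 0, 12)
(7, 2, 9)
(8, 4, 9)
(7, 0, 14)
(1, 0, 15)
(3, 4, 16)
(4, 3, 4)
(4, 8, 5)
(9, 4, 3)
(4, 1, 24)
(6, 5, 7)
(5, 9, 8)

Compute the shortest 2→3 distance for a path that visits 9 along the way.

Best 2 to 9: 2–0–5–9 costing 30
Best 9 to 3: 9–4–3 costing 7
Total via 9: 30 + 7 = 37 m.

37 m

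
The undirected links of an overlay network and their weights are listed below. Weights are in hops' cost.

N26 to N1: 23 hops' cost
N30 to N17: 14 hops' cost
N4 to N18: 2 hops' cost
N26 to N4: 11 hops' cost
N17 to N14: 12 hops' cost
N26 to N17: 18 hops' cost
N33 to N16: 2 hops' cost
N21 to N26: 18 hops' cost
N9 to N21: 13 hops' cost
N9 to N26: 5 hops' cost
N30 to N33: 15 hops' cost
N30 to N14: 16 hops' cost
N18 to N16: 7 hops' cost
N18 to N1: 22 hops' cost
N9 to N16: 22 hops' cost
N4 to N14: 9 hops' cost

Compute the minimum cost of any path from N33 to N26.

Compare a few routes:
N33–N30–N17–N26: 15+14+18 = 47
N33–N16–N9–N26: 2+22+5 = 29
N33–N16–N18–N4–N26: 2+7+2+11 = 22
Cheapest is N33–N16–N18–N4–N26 at 22 hops' cost.

22 hops' cost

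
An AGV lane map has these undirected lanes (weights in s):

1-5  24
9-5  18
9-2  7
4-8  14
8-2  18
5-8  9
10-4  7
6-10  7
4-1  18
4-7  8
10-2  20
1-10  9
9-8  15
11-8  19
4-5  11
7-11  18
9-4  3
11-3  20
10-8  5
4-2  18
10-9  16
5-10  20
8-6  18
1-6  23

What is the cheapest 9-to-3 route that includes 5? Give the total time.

Best 9 to 5: 9 → 4 → 5 costing 14
Shortest 5→3: 5 → 8 → 11 → 3 = 48
Total via 5: 14 + 48 = 62 s.

62 s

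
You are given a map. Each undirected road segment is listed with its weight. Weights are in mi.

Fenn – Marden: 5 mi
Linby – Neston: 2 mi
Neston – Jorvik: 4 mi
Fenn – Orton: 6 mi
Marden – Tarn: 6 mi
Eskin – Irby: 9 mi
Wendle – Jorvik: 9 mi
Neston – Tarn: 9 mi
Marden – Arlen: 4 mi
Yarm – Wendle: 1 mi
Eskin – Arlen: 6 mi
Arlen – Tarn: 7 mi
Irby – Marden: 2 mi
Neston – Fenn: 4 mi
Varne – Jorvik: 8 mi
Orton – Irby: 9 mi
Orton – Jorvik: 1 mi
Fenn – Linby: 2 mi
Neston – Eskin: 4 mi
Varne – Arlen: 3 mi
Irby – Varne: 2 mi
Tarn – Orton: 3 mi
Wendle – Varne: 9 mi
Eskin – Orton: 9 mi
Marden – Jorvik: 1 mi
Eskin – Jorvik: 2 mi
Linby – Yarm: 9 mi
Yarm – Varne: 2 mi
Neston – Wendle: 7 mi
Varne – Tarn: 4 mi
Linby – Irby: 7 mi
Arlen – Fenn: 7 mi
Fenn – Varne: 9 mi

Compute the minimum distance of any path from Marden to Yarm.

6 mi

Settle nodes by increasing distance from Marden:
Marden: 0
Jorvik: 1  (via Marden)
Orton: 2  (via Jorvik)
Irby: 2  (via Marden)
Eskin: 3  (via Jorvik)
Varne: 4  (via Irby)
Arlen: 4  (via Marden)
Fenn: 5  (via Marden)
Neston: 5  (via Jorvik)
Tarn: 5  (via Orton)
Yarm: 6  (via Varne)
Shortest route: Marden–Irby–Varne–Yarm = 6 mi.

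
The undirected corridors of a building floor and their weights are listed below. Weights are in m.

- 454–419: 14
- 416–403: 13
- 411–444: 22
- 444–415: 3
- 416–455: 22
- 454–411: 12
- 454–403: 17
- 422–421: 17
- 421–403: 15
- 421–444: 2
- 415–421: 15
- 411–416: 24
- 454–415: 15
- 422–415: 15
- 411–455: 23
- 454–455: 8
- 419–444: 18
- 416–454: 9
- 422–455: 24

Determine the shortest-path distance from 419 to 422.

Compare a few routes:
419 - 444 - 421 - 422: 18+2+17 = 37
419 - 444 - 415 - 422: 18+3+15 = 36
419 - 454 - 415 - 422: 14+15+15 = 44
The minimum is 36 m via 419 - 444 - 415 - 422.

36 m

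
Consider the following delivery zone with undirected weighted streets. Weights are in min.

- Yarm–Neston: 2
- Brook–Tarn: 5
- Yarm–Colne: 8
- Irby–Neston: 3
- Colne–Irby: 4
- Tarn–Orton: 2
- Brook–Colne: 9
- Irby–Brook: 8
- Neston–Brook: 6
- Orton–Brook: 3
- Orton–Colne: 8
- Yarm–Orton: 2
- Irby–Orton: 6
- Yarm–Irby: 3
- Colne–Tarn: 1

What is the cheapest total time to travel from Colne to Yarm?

Candidate routes:
Colne–Irby–Yarm: 4+3 = 7
Colne–Tarn–Orton–Yarm: 1+2+2 = 5
Cheapest is Colne–Tarn–Orton–Yarm at 5 min.

5 min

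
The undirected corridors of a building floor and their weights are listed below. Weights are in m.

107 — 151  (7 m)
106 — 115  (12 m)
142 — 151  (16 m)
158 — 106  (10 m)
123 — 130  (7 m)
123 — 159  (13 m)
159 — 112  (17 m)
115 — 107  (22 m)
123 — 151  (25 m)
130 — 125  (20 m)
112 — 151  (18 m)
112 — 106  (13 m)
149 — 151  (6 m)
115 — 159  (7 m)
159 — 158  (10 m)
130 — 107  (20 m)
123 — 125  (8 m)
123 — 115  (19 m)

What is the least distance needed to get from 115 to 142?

45 m

Compare a few routes:
115 - 159 - 112 - 151 - 142: 7+17+18+16 = 58
115 - 106 - 112 - 151 - 142: 12+13+18+16 = 59
115 - 107 - 151 - 142: 22+7+16 = 45
115 - 123 - 151 - 142: 19+25+16 = 60
The minimum is 45 m via 115 - 107 - 151 - 142.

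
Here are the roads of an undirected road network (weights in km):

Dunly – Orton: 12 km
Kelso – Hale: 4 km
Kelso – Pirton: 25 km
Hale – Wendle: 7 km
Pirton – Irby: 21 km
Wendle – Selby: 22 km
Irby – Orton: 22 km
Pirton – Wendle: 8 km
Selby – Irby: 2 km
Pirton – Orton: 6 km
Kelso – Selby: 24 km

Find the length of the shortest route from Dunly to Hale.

Compare a few routes:
Dunly → Orton → Irby → Selby → Wendle → Hale: 12+22+2+22+7 = 65
Dunly → Orton → Pirton → Kelso → Hale: 12+6+25+4 = 47
Dunly → Orton → Irby → Selby → Kelso → Hale: 12+22+2+24+4 = 64
Dunly → Orton → Pirton → Wendle → Hale: 12+6+8+7 = 33
The minimum is 33 km via Dunly → Orton → Pirton → Wendle → Hale.

33 km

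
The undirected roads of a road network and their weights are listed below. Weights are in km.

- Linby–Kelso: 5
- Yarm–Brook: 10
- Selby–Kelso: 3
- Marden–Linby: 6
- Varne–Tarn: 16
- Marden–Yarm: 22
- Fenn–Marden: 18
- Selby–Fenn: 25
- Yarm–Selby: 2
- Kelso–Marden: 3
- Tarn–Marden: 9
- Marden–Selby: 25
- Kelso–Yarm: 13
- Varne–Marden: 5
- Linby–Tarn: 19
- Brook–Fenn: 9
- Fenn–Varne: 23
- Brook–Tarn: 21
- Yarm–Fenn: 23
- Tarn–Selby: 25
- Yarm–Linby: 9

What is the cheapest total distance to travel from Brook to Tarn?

Compare a few routes:
Brook–Tarn: 21 = 21
Brook–Yarm–Selby–Kelso–Marden–Tarn: 10+2+3+3+9 = 27
Cheapest is Brook–Tarn at 21 km.

21 km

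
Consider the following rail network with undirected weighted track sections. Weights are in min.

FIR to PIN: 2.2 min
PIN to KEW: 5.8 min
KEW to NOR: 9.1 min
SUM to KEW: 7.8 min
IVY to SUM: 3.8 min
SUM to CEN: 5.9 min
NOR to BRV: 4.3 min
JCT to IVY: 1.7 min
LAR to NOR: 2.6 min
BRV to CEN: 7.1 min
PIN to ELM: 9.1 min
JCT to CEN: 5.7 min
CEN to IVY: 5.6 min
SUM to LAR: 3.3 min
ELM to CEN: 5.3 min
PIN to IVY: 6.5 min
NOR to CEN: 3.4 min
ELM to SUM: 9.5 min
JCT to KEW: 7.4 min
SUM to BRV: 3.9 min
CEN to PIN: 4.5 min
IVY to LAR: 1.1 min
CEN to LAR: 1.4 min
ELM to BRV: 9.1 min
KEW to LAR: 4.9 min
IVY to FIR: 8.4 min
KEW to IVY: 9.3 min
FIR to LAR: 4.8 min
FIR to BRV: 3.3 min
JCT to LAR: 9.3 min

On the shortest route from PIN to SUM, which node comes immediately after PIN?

CEN

Compare a few routes:
PIN - IVY - SUM: 6.5+3.8 = 10.3
PIN - FIR - BRV - SUM: 2.2+3.3+3.9 = 9.4
PIN - CEN - LAR - SUM: 4.5+1.4+3.3 = 9.2
The minimum is 9.2 min via PIN - CEN - LAR - SUM.
So from PIN the first move is to CEN.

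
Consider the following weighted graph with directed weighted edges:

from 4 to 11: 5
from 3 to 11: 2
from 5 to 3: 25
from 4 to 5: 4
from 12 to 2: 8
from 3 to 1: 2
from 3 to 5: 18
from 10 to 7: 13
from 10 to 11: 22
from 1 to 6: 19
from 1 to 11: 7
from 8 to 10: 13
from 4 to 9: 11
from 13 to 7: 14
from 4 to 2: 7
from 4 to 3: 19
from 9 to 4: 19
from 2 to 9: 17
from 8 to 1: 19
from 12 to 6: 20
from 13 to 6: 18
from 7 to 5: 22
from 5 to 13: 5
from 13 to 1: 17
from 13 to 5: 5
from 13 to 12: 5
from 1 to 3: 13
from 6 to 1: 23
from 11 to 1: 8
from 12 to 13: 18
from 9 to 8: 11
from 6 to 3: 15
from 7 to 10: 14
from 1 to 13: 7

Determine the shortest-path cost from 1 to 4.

56

Settle nodes by increasing distance from 1:
1: 0
11: 7  (via 1)
13: 7  (via 1)
5: 12  (via 13)
12: 12  (via 13)
3: 13  (via 1)
6: 19  (via 1)
2: 20  (via 12)
7: 21  (via 13)
10: 35  (via 7)
9: 37  (via 2)
8: 48  (via 9)
4: 56  (via 9)
Shortest route: 1 → 13 → 12 → 2 → 9 → 4 = 56.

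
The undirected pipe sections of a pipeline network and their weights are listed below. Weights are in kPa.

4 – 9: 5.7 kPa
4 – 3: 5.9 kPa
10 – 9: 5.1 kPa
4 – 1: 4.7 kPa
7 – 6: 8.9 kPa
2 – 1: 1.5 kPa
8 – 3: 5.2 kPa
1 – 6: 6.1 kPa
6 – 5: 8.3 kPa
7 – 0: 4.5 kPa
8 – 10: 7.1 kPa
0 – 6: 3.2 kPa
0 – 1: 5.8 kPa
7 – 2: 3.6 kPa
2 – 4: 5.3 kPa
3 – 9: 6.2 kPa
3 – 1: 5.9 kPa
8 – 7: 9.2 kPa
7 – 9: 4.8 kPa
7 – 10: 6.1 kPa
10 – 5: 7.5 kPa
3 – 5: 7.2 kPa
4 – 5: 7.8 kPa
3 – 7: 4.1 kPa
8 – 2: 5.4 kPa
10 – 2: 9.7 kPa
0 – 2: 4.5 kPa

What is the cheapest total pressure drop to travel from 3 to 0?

8.6 kPa

Settle nodes by increasing distance from 3:
3: 0
7: 4.1  (via 3)
8: 5.2  (via 3)
1: 5.9  (via 3)
4: 5.9  (via 3)
9: 6.2  (via 3)
5: 7.2  (via 3)
2: 7.4  (via 1)
0: 8.6  (via 7)
Shortest route: 3 → 7 → 0 = 8.6 kPa.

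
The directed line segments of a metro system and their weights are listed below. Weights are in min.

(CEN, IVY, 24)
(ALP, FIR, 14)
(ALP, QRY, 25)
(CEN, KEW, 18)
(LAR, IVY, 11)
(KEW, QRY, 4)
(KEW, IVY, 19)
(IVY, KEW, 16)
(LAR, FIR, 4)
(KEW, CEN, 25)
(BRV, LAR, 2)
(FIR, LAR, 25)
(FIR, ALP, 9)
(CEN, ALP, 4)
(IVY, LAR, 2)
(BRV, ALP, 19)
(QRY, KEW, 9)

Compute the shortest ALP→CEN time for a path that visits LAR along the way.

91 min

Shortest ALP→LAR: ALP–FIR–LAR = 39
Best LAR to CEN: LAR–IVY–KEW–CEN costing 52
Total via LAR: 39 + 52 = 91 min.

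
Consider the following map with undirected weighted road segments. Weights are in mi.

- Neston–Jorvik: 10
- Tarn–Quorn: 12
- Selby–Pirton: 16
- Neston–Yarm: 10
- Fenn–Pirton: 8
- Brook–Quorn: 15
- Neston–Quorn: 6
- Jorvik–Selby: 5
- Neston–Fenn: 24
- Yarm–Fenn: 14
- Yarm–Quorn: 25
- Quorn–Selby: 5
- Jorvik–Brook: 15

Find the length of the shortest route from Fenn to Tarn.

41 mi

Shortest distances from Fenn:
Fenn: 0
Pirton: 8  (via Fenn)
Yarm: 14  (via Fenn)
Selby: 24  (via Pirton)
Neston: 24  (via Fenn)
Jorvik: 29  (via Selby)
Quorn: 29  (via Selby)
Tarn: 41  (via Quorn)
Shortest route: Fenn–Pirton–Selby–Quorn–Tarn = 41 mi.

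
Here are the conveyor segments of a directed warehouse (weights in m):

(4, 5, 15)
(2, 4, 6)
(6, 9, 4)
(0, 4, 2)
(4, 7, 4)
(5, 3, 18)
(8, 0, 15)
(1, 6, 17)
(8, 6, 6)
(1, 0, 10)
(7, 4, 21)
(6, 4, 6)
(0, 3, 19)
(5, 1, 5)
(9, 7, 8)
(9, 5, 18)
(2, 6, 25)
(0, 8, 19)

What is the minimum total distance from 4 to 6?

Candidate routes:
4 - 5 - 1 - 6: 15+5+17 = 37
4 - 5 - 1 - 0 - 8 - 6: 15+5+10+19+6 = 55
Cheapest is 4 - 5 - 1 - 6 at 37 m.

37 m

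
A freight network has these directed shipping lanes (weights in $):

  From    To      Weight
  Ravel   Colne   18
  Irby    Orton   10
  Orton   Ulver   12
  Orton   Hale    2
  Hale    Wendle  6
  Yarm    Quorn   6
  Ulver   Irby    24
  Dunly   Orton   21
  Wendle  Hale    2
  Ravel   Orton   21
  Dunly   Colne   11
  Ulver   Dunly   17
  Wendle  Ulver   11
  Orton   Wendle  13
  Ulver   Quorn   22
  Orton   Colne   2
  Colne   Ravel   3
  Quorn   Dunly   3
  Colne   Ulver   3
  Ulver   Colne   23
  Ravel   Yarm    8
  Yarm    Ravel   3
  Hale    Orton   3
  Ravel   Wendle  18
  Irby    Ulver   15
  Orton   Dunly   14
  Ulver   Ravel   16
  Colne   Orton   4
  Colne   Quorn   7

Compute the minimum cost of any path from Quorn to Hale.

Shortest distances from Quorn:
Quorn: 0
Dunly: 3  (via Quorn)
Colne: 14  (via Dunly)
Ravel: 17  (via Colne)
Ulver: 17  (via Colne)
Orton: 18  (via Colne)
Hale: 20  (via Orton)
Shortest route: Quorn → Dunly → Colne → Orton → Hale = $20.

$20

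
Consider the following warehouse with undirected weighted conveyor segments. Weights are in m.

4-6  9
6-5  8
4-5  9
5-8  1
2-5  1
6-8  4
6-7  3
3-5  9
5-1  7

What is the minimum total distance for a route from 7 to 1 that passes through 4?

28 m

Shortest 7→4: 7 → 6 → 4 = 12
Best 4 to 1: 4 → 5 → 1 costing 16
Total via 4: 12 + 16 = 28 m.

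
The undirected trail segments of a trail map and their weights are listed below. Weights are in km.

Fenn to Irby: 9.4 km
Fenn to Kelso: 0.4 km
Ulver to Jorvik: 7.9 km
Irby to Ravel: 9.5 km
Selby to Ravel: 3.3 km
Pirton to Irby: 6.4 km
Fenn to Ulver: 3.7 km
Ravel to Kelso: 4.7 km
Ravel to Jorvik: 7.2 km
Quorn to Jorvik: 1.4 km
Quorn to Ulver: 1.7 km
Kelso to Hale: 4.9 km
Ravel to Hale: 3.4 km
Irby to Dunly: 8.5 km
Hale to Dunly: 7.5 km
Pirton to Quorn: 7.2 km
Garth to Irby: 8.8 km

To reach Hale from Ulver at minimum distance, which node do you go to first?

Fenn

Candidate routes:
Ulver–Fenn–Kelso–Hale: 3.7+0.4+4.9 = 9
Ulver–Fenn–Kelso–Ravel–Hale: 3.7+0.4+4.7+3.4 = 12.2
Cheapest is Ulver–Fenn–Kelso–Hale at 9 km.
So from Ulver the first move is to Fenn.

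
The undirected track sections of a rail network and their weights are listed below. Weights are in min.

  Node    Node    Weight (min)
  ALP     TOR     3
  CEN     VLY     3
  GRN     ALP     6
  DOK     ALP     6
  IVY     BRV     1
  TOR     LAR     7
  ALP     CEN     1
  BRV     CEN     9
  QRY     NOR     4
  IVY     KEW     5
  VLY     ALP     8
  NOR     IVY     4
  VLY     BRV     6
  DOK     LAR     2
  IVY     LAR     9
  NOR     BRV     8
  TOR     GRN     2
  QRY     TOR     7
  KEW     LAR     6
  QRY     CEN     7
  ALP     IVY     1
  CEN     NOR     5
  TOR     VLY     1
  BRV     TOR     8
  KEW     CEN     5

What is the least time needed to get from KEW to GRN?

Settle nodes by increasing distance from KEW:
KEW: 0
IVY: 5  (via KEW)
CEN: 5  (via KEW)
ALP: 6  (via IVY)
LAR: 6  (via KEW)
BRV: 6  (via IVY)
VLY: 8  (via CEN)
DOK: 8  (via LAR)
NOR: 9  (via IVY)
TOR: 9  (via ALP)
GRN: 11  (via TOR)
Shortest route: KEW–IVY–ALP–TOR–GRN = 11 min.

11 min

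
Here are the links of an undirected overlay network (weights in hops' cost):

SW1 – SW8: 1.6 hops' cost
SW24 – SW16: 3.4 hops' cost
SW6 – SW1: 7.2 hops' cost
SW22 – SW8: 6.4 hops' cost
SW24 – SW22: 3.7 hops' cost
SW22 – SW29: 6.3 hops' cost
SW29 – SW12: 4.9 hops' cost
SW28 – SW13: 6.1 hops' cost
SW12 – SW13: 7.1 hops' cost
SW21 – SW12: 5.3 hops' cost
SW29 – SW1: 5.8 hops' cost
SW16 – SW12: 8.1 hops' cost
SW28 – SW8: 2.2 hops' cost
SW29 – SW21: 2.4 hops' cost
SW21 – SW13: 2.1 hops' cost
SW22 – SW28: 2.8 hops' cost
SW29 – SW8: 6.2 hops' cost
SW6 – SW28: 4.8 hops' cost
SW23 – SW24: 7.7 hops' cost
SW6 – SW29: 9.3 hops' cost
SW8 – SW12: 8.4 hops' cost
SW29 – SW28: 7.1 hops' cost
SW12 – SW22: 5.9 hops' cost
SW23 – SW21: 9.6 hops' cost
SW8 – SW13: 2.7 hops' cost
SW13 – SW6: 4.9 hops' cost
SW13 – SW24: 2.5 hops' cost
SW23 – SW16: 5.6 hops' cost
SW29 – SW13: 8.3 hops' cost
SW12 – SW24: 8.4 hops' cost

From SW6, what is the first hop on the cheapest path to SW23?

Enumerating some paths:
SW6 → SW13 → SW24 → SW16 → SW23: 4.9+2.5+3.4+5.6 = 16.4
SW6 → SW13 → SW24 → SW23: 4.9+2.5+7.7 = 15.1
SW6 → SW13 → SW21 → SW23: 4.9+2.1+9.6 = 16.6
The minimum is 15.1 hops' cost via SW6 → SW13 → SW24 → SW23.
So from SW6 the first move is to SW13.

SW13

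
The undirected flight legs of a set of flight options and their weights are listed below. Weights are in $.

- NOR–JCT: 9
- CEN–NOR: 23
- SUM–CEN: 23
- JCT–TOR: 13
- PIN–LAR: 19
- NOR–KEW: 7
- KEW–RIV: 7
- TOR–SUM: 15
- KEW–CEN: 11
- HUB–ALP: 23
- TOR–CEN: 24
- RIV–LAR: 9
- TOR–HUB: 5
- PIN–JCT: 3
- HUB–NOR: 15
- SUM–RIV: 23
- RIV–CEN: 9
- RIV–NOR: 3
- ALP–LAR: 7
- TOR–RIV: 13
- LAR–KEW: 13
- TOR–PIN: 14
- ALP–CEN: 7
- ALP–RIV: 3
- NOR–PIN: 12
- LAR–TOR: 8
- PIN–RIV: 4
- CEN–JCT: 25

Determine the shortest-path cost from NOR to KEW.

$7

Compare a few routes:
NOR - RIV - KEW: 3+7 = 10
NOR - KEW: 7 = 7
Cheapest is NOR - KEW at $7.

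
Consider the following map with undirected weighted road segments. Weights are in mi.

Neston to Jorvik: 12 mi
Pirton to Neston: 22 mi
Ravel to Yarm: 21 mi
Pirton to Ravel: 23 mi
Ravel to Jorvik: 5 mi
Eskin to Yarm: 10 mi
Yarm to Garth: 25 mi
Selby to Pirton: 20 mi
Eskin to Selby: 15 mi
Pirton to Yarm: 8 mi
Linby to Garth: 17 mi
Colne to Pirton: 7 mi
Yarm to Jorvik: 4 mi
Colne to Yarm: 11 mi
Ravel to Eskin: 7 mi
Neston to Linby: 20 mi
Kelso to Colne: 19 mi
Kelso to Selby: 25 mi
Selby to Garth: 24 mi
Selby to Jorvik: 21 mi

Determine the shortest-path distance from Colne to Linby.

47 mi

Enumerating some paths:
Colne–Yarm–Jorvik–Neston–Linby: 11+4+12+20 = 47
Colne–Pirton–Yarm–Jorvik–Neston–Linby: 7+8+4+12+20 = 51
Colne–Pirton–Neston–Linby: 7+22+20 = 49
Cheapest is Colne–Yarm–Jorvik–Neston–Linby at 47 mi.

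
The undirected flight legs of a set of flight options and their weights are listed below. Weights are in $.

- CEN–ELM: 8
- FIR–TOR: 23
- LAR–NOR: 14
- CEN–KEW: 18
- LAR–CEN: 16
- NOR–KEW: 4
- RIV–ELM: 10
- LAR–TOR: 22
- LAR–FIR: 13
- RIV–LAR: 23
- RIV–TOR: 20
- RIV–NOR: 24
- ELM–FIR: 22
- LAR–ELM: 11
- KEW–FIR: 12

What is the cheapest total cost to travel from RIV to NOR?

$24

Shortest distances from RIV:
RIV: 0
ELM: 10  (via RIV)
CEN: 18  (via ELM)
TOR: 20  (via RIV)
LAR: 21  (via ELM)
NOR: 24  (via RIV)
Shortest route: RIV–NOR = $24.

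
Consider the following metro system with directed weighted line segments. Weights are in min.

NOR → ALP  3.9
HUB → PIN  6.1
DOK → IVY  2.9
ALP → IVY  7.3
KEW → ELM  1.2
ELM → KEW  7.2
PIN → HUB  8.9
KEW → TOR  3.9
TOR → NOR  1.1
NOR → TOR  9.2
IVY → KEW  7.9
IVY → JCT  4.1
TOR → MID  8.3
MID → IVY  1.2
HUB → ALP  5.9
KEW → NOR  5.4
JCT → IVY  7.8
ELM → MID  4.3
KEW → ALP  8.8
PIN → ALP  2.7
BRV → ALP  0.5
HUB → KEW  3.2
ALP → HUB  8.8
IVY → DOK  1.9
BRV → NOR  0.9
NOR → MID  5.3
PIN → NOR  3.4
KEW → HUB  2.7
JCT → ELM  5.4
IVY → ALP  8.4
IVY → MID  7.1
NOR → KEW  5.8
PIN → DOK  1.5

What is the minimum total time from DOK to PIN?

Candidate routes:
DOK–IVY–ALP–HUB–PIN: 2.9+8.4+8.8+6.1 = 26.2
DOK–IVY–JCT–ELM–KEW–HUB–PIN: 2.9+4.1+5.4+7.2+2.7+6.1 = 28.4
DOK–IVY–KEW–HUB–PIN: 2.9+7.9+2.7+6.1 = 19.6
DOK–IVY–KEW–ALP–HUB–PIN: 2.9+7.9+8.8+8.8+6.1 = 34.5
The minimum is 19.6 min via DOK–IVY–KEW–HUB–PIN.

19.6 min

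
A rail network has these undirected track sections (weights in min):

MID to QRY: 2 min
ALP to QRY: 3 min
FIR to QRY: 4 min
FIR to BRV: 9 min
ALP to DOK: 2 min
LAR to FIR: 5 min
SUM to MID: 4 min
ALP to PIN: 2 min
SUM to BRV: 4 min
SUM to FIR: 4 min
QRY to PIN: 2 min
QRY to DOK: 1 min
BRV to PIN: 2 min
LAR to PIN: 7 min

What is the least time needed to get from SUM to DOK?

Enumerating some paths:
SUM → BRV → PIN → ALP → DOK: 4+2+2+2 = 10
SUM → MID → QRY → DOK: 4+2+1 = 7
SUM → BRV → PIN → QRY → DOK: 4+2+2+1 = 9
SUM → FIR → QRY → DOK: 4+4+1 = 9
The minimum is 7 min via SUM → MID → QRY → DOK.

7 min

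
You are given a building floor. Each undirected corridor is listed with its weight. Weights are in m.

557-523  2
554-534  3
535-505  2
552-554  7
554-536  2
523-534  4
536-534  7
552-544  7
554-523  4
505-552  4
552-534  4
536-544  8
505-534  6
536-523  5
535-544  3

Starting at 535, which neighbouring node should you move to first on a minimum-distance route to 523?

505

Compare a few routes:
535 → 505 → 534 → 554 → 523: 2+6+3+4 = 15
535 → 544 → 536 → 523: 3+8+5 = 16
535 → 505 → 534 → 523: 2+6+4 = 12
535 → 505 → 552 → 534 → 523: 2+4+4+4 = 14
The minimum is 12 m via 535 → 505 → 534 → 523.
So from 535 the first move is to 505.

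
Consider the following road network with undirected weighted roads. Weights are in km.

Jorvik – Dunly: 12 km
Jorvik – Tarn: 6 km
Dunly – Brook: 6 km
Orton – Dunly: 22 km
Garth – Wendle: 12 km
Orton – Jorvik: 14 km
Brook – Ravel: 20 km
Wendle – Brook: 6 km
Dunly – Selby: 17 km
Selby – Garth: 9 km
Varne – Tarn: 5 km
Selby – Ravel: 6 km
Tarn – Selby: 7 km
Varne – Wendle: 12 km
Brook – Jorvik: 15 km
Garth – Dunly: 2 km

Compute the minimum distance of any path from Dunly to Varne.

Candidate routes:
Dunly - Garth - Selby - Tarn - Varne: 2+9+7+5 = 23
Dunly - Brook - Wendle - Varne: 6+6+12 = 24
Cheapest is Dunly - Garth - Selby - Tarn - Varne at 23 km.

23 km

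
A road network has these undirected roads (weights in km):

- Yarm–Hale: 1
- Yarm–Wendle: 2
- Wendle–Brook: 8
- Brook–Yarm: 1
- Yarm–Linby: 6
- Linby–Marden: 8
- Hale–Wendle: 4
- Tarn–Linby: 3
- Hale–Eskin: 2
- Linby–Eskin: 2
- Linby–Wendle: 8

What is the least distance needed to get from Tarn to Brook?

9 km

Shortest distances from Tarn:
Tarn: 0
Linby: 3  (via Tarn)
Eskin: 5  (via Linby)
Hale: 7  (via Eskin)
Yarm: 8  (via Hale)
Brook: 9  (via Yarm)
Shortest route: Tarn–Linby–Eskin–Hale–Yarm–Brook = 9 km.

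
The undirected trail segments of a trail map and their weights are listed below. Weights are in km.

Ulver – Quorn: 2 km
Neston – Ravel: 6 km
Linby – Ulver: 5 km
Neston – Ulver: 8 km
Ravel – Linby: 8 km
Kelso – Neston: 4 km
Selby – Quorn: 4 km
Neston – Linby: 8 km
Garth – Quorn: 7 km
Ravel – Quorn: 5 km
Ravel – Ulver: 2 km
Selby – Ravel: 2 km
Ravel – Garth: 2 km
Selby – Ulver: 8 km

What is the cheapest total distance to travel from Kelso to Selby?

Enumerating some paths:
Kelso–Neston–Ulver–Ravel–Selby: 4+8+2+2 = 16
Kelso–Neston–Ravel–Selby: 4+6+2 = 12
The minimum is 12 km via Kelso–Neston–Ravel–Selby.

12 km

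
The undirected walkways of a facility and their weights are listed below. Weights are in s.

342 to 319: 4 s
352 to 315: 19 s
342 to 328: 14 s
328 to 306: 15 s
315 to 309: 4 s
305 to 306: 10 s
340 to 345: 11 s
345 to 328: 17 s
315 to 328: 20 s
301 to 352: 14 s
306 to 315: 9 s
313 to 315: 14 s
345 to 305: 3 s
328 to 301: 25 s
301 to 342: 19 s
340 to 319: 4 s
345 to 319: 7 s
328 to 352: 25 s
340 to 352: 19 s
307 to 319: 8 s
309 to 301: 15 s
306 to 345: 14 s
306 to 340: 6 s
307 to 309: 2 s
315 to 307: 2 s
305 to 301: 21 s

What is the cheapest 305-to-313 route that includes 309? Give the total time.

38 s

Shortest 305→309: 305 → 345 → 319 → 307 → 309 = 20
Shortest 309→313: 309 → 315 → 313 = 18
Total via 309: 20 + 18 = 38 s.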